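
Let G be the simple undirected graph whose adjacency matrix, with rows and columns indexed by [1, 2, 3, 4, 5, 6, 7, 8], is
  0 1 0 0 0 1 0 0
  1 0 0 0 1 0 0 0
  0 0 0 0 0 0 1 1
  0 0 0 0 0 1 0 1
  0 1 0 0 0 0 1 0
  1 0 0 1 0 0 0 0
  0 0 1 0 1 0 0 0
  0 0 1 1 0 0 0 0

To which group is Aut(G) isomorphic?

D_8

G is 2-regular and connected on 8 vertices, i.e. the cycle C_8. The automorphisms of the 8-cycle are exactly the symmetries of a regular 8-gon: the dihedral group D_8, |D_8| = 16.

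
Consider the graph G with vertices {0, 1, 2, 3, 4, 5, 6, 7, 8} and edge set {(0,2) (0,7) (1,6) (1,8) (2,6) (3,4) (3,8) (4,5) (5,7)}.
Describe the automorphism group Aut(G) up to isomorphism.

Every vertex has degree 2 and the graph is connected, so G is the 9-cycle C_9. C_9 has 9 rotations and 9 reflections, so Aut(C_9) ≅ D_9 of order 18.

the dihedral group of order 18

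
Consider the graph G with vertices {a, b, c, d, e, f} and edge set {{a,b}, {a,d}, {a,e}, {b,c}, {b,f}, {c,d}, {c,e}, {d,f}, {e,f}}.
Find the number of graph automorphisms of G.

72

G is 3-regular and bipartite with parts {b, d, e} and {a, c, f} (each part is independent and every cross-pair is an edge), so G = K_{3,3}. Aut(K_{3,3}) is the wreath product S_3 ≀ Z_2: permute within each part, then optionally swap the parts; |Aut| = 2·(3!)² = 72.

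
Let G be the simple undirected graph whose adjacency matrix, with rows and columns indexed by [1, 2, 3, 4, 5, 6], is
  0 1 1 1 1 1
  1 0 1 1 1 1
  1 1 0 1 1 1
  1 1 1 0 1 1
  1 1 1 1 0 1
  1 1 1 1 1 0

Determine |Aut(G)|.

720

Every vertex has degree 5, so G is the complete graph K_6. Any permutation of the 6 vertices preserves K_6, so Aut(K_6) = S_6 of order 6! = 720.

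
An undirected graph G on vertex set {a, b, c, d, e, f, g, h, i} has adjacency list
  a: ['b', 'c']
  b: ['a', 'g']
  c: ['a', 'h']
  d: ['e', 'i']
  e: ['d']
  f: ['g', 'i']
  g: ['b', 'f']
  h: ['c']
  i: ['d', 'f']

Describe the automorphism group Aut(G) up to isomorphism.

Z_2

The degree sequence is [2, 2, 2, 2, 1, 2, 2, 1, 2]; the two degree-1 vertices e and h are the ends of a path, so G = P_9. The only nontrivial automorphism of a path is the end-to-end reflection, so Aut(G) ≅ Z_2.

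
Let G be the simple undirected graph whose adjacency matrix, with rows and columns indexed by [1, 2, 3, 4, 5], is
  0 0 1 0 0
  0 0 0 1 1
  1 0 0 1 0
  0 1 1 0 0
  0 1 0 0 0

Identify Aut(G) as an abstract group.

C_2

The degree sequence is [1, 2, 2, 2, 1]; the two degree-1 vertices 1 and 5 are the ends of a path, so G = P_5. A path has exactly one nontrivial symmetry — reversal — giving Aut(G) of order 2.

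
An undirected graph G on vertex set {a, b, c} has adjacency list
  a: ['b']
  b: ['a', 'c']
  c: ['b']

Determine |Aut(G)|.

The degree sequence is [1, 2, 1]; the two degree-1 vertices a and c are the ends of a path, so G = P_3. The only nontrivial automorphism of a path is the end-to-end reflection, so Aut(G) ≅ Z_2.

2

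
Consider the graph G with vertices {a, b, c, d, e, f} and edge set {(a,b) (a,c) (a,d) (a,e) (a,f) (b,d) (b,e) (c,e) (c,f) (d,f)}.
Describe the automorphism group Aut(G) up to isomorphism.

D_5

Vertex a is the unique vertex of degree 5; the remaining 5 vertices each have degree 3 and induce a cycle, so G is the wheel on 6 vertices with hub a. Every automorphism fixes the hub and acts on the rim 5-cycle, so Aut(G) ≅ Aut(C_5) = D_5 of order 10.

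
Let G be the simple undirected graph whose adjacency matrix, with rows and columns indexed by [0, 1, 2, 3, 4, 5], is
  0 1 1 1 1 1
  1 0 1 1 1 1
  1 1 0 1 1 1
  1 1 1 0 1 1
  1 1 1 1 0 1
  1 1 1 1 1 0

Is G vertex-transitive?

Yes

Every vertex has degree 5, so G is the complete graph K_6. Every bijection on the vertex set is an automorphism of K_6; hence Aut(K_6) ≅ S_6, order 720. This group acts transitively on the 6 vertices.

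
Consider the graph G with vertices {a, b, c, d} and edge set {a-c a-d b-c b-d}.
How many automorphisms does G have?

G is 2-regular and connected on 4 vertices, i.e. the cycle C_4. The automorphisms of the 4-cycle are exactly the symmetries of a regular 4-gon: the dihedral group D_4, |D_4| = 8.

8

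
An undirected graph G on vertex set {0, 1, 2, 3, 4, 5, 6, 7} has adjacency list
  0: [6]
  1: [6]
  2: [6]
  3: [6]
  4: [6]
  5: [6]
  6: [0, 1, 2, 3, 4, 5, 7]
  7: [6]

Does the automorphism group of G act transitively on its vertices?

No

Vertex 6 is the only vertex of degree 7, so every automorphism fixes it; G is not vertex-transitive.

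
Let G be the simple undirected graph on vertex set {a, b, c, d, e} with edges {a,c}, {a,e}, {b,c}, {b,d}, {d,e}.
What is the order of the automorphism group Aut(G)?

G is 2-regular and connected on 5 vertices, i.e. the cycle C_5. The automorphisms of the 5-cycle are exactly the symmetries of a regular 5-gon: the dihedral group D_5, |D_5| = 10.

10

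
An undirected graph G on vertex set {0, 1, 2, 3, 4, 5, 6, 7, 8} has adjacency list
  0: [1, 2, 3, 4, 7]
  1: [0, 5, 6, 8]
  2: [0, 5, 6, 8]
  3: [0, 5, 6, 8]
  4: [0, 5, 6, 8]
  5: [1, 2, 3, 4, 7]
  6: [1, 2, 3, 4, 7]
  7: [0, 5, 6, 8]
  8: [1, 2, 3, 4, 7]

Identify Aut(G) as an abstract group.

S_4 × S_5

The vertices split by degree into {0, 5, 6, 8} (degree 5) and {1, 2, 3, 4, 7} (degree 4); every edge runs between the two parts, so G is the complete bipartite graph K_{4,5}. The parts have unequal sizes, so no automorphism swaps them; each part is permuted independently, giving S_4 × S_5 of order 4!·5! = 2880.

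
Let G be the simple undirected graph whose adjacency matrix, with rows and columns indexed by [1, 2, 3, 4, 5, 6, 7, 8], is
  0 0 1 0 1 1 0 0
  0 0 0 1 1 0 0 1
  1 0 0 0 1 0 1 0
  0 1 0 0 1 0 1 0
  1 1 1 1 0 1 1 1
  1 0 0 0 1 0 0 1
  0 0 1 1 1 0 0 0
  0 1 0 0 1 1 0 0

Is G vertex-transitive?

Vertex 5 is the only vertex of degree 7, so every automorphism fixes it; G is not vertex-transitive.

No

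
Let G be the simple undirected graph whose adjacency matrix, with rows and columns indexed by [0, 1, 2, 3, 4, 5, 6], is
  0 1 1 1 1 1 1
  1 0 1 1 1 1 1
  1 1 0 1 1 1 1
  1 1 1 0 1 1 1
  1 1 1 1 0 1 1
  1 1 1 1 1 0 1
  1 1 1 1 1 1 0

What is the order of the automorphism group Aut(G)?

All 7 vertices are pairwise adjacent: G = K_7. Every bijection on the vertex set is an automorphism of K_7; hence Aut(K_7) ≅ S_7, order 5040.

5040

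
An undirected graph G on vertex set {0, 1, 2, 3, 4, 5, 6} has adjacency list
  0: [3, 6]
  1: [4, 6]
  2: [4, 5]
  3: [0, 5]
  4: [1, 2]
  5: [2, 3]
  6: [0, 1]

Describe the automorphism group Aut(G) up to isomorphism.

D_7

Every vertex has degree 2 and the graph is connected, so G is the 7-cycle C_7. C_7 has 7 rotations and 7 reflections, so Aut(C_7) ≅ D_7 of order 14.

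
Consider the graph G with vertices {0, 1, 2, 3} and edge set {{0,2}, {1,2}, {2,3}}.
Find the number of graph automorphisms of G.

Vertex 2 has degree 3 and every other vertex has degree 1, so G is the star K_{1,3} with centre 2. The 3 leaves are pairwise interchangeable while the centre is fixed, giving Aut(G) = S_3.

6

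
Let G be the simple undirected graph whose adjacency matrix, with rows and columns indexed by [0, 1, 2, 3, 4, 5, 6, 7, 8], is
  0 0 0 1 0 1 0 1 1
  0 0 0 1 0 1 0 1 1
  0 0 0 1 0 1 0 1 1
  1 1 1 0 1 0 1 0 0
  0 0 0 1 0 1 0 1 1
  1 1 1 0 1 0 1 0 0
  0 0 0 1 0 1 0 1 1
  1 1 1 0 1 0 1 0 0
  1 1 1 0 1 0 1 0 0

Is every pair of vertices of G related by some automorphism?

Automorphisms preserve degree, but G has vertices of degree 4 and vertices of degree 5; no automorphism maps one to the other, so G is not vertex-transitive.

No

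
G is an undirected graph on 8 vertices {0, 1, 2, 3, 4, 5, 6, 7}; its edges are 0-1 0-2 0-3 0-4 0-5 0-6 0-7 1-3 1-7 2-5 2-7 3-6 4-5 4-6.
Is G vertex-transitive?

No

Vertex 0 is the only vertex of degree 7, so every automorphism fixes it; G is not vertex-transitive.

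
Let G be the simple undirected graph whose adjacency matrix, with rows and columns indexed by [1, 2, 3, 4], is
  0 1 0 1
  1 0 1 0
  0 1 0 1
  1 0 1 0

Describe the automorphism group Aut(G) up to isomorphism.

G is 2-regular and bipartite with parts {1, 3} and {2, 4} (each part is independent and every cross-pair is an edge), so G = K_{2,2}. Aut(K_{2,2}) is the wreath product S_2 ≀ Z_2: permute within each part, then optionally swap the parts; |Aut| = 2·(2!)² = 8.

(S_2 × S_2) ⋊ Z_2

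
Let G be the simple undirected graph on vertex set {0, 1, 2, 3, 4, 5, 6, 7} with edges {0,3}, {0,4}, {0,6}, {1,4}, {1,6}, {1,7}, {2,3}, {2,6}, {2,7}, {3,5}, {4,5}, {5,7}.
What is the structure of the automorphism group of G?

G is 3-regular and bipartite on 2^3 = 8 vertices with girth 4; it is the hypercube graph Q_3. Aut(Q_3) consists of the signed permutations of the 3 coordinate axes: 3! permutations times 2^3 sign flips, so |Aut| = 2^3·3! = 48.

Z_2^3 ⋊ S_3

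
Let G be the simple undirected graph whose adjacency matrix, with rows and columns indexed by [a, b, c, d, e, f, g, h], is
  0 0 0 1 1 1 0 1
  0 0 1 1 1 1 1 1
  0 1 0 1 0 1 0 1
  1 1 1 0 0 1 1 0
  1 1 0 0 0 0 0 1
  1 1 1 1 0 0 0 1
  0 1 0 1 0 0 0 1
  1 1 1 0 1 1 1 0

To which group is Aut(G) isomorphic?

Degrees alone do not determine every vertex (e.g. a and c both have degree 4), but their neighbour-degree multisets differ: N(a) has degrees [3, 5, 5, 6] while N(c) has degrees [5, 5, 6, 6]. Repeating this refinement separates all vertices, so the only automorphism is the identity.

the trivial group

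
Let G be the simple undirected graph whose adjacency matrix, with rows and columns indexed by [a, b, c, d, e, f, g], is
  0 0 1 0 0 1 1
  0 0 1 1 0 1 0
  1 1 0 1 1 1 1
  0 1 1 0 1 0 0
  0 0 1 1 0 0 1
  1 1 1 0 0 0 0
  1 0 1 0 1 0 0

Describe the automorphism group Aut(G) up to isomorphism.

D_6

Vertex c is the unique vertex of degree 6; the remaining 6 vertices each have degree 3 and induce a cycle, so G is the wheel on 7 vertices with hub c. Every automorphism fixes the hub and acts on the rim 6-cycle, so Aut(G) ≅ Aut(C_6) = D_6 of order 12.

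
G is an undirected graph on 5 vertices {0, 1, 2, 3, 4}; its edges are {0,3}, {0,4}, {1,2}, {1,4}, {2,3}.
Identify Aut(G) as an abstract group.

the dihedral group of order 10

Every vertex has degree 2 and the graph is connected, so G is the 5-cycle C_5. The automorphisms of the 5-cycle are exactly the symmetries of a regular 5-gon: the dihedral group D_5, |D_5| = 10.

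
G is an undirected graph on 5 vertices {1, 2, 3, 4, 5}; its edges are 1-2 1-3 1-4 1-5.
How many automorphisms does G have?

Vertex 1 has degree 4 and every other vertex has degree 1, so G is the star K_{1,4} with centre 1. Any automorphism fixes the centre and permutes the 4 leaves freely, so Aut(G) ≅ S_4 of order 4! = 24.

24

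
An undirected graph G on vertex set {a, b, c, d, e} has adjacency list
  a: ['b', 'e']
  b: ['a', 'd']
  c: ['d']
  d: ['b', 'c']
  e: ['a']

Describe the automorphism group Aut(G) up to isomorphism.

C_2

The degree sequence is [2, 2, 1, 2, 1]; the two degree-1 vertices c and e are the ends of a path, so G = P_5. The only nontrivial automorphism of a path is the end-to-end reflection, so Aut(G) ≅ Z_2.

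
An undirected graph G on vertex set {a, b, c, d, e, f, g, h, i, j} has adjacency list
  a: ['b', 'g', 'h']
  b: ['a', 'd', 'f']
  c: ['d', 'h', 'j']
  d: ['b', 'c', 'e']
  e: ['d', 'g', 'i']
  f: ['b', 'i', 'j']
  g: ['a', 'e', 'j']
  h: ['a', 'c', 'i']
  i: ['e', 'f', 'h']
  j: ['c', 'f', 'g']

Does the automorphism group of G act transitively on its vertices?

Yes

G is 3-regular on 10 vertices with no triangles and no 4-cycles (girth 5): this is the Petersen graph. It is a classical fact that the Petersen graph has automorphism group S_5 (order 120), arising from its description as the Kneser graph K(5,2). Under this action every vertex can be carried to every other, so G is vertex-transitive.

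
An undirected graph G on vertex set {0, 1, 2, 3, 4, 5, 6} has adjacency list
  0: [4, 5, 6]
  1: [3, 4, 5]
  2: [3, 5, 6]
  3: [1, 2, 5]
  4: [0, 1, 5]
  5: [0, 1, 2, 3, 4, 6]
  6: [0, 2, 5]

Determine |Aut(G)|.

12

Vertex 5 is the unique vertex of degree 6; the remaining 6 vertices each have degree 3 and induce a cycle, so G is the wheel on 7 vertices with hub 5. With the hub fixed, the remaining symmetry is that of the rim cycle C_6, giving the dihedral group D_6.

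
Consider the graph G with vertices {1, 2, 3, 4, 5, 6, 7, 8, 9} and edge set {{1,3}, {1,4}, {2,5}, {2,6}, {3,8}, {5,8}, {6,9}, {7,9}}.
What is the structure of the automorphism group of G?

Z_2

The degree sequence is [2, 2, 2, 1, 2, 2, 1, 2, 2]; the two degree-1 vertices 4 and 7 are the ends of a path, so G = P_9. A path has exactly one nontrivial symmetry — reversal — giving Aut(G) of order 2.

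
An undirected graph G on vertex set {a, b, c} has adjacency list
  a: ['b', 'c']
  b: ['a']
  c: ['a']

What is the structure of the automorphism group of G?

C_2

The degree sequence is [2, 1, 1]; the two degree-1 vertices b and c are the ends of a path, so G = P_3. A path has exactly one nontrivial symmetry — reversal — giving Aut(G) of order 2.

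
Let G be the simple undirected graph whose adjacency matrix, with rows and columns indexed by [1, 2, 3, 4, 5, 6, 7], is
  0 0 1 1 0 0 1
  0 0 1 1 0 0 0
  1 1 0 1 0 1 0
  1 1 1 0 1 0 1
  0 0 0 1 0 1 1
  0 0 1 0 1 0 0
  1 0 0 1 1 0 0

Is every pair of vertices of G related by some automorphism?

No

Vertex 3 is the only vertex of degree 4, so every automorphism fixes it; G is not vertex-transitive.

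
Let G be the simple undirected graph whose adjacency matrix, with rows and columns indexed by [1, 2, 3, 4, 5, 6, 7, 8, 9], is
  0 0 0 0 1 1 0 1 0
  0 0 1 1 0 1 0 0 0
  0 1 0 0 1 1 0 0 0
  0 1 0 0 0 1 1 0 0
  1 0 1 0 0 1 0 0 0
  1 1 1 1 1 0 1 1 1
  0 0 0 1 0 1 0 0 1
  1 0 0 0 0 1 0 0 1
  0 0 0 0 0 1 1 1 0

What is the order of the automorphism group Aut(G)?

16

Vertex 6 is the unique vertex of degree 8; the remaining 8 vertices each have degree 3 and induce a cycle, so G is the wheel on 9 vertices with hub 6. With the hub fixed, the remaining symmetry is that of the rim cycle C_8, giving the dihedral group D_8.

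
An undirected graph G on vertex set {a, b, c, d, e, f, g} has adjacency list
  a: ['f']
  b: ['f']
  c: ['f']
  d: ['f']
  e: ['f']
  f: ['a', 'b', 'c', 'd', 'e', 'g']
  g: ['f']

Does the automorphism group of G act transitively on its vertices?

No

Vertex f is the only vertex of degree 6, so every automorphism fixes it; G is not vertex-transitive.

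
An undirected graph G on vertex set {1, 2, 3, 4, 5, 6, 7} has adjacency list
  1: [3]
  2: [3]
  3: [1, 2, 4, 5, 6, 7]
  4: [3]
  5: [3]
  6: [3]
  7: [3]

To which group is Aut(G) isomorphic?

Vertex 3 has degree 6 and every other vertex has degree 1, so G is the star K_{1,6} with centre 3. The 6 leaves are pairwise interchangeable while the centre is fixed, giving Aut(G) = S_6.

the symmetric group on 6 letters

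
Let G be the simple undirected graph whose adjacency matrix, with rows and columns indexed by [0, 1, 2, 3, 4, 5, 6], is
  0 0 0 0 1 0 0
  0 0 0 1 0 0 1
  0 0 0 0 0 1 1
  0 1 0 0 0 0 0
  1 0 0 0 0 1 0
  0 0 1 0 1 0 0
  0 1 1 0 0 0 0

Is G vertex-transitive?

Automorphisms preserve degree, but G has vertices of degree 1 and vertices of degree 2; no automorphism maps one to the other, so G is not vertex-transitive.

No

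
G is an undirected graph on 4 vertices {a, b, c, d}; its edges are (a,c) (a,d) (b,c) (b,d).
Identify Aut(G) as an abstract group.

the hyperoctahedral group B_2

G is 2-regular and bipartite on 2^2 = 4 vertices with girth 4; it is the hypercube graph Q_2. The symmetry group of the 2-cube is the hyperoctahedral group B_2 = Z_2 ≀ S_2, of order 2^2·2! = 8.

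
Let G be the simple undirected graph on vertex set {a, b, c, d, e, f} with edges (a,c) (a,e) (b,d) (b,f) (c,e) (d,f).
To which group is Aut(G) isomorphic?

G has two connected components, {a, c, e} and {b, d, f}; each is 2-regular, so G = C_3 ⊔ C_3. Aut of a disjoint union of two copies of C_3 is the wreath product D_3 ≀ Z_2, of order 2·6² = 72.

D_3 ≀ Z_2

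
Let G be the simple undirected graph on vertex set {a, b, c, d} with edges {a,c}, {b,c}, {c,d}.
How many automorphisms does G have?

Vertex c has degree 3 and every other vertex has degree 1, so G is the star K_{1,3} with centre c. The 3 leaves are pairwise interchangeable while the centre is fixed, giving Aut(G) = S_3.

6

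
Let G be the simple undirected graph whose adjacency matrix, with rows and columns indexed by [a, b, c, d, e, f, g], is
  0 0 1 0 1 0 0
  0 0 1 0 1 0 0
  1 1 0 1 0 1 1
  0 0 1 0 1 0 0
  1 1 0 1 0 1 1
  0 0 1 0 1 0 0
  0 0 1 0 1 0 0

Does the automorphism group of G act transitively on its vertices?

No

Automorphisms preserve degree, but G has vertices of degree 2 and vertices of degree 5; no automorphism maps one to the other, so G is not vertex-transitive.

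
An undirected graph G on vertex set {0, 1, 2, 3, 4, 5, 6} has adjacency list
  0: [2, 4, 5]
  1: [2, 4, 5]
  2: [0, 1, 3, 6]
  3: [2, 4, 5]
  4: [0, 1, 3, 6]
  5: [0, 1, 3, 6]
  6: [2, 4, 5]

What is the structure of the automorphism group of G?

S_3 × S_4

The vertices split by degree into {2, 4, 5} (degree 4) and {0, 1, 3, 6} (degree 3); every edge runs between the two parts, so G is the complete bipartite graph K_{3,4}. Automorphisms preserve the bipartition setwise (since the parts differ in size) and act as S_3 × S_4 within it; |Aut| = 144.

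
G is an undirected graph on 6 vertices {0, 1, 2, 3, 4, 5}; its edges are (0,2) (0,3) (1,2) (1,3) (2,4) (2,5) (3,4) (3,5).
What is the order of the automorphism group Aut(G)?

The vertices split by degree into {2, 3} (degree 4) and {0, 1, 4, 5} (degree 2); every edge runs between the two parts, so G is the complete bipartite graph K_{2,4}. The parts have unequal sizes, so no automorphism swaps them; each part is permuted independently, giving S_2 × S_4 of order 2!·4! = 48.

48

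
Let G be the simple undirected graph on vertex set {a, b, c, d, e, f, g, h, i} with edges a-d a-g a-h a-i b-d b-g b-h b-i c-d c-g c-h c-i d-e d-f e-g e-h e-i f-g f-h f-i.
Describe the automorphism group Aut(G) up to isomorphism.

S_4 × S_5

The vertices split by degree into {d, g, h, i} (degree 5) and {a, b, c, e, f} (degree 4); every edge runs between the two parts, so G is the complete bipartite graph K_{4,5}. The parts have unequal sizes, so no automorphism swaps them; each part is permuted independently, giving S_4 × S_5 of order 4!·5! = 2880.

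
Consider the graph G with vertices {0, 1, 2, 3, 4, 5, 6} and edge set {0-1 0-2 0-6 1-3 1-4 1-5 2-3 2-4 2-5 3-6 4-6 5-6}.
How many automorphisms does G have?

The vertices split by degree into {1, 2, 6} (degree 4) and {0, 3, 4, 5} (degree 3); every edge runs between the two parts, so G is the complete bipartite graph K_{3,4}. The parts have unequal sizes, so no automorphism swaps them; each part is permuted independently, giving S_3 × S_4 of order 3!·4! = 144.

144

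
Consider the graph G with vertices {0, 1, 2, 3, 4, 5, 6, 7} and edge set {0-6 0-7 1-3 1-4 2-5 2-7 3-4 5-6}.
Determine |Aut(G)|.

60

G has two connected components, {0, 2, 5, 6, 7} and {1, 3, 4}; each is 2-regular, so G = C_5 ⊔ C_3. No automorphism exchanges components of different sizes, hence Aut(G) is the direct product D_5 × D_3, order 60.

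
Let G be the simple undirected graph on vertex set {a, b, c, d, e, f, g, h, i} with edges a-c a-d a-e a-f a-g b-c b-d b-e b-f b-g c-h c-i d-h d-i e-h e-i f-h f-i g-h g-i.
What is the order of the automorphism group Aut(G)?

2880

The vertices split by degree into {a, b, h, i} (degree 5) and {c, d, e, f, g} (degree 4); every edge runs between the two parts, so G is the complete bipartite graph K_{4,5}. The parts have unequal sizes, so no automorphism swaps them; each part is permuted independently, giving S_5 × S_4 of order 5!·4! = 2880.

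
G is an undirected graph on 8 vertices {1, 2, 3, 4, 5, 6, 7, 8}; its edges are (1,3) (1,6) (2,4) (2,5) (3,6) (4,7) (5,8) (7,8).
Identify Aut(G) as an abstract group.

D_5 × D_3

G has two connected components, {2, 4, 5, 7, 8} and {1, 3, 6}; each is 2-regular, so G = C_5 ⊔ C_3. No automorphism exchanges components of different sizes, hence Aut(G) is the direct product D_5 × D_3, order 60.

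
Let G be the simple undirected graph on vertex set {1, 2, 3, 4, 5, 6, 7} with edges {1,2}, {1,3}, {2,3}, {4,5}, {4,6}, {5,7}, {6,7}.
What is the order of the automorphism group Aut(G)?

48

G has two connected components, {4, 5, 6, 7} and {1, 2, 3}; each is 2-regular, so G = C_4 ⊔ C_3. The components are non-isomorphic (different sizes), so Aut(G) = Aut(C_3) × Aut(C_4) = D_3 × D_4 of order 6·8 = 48.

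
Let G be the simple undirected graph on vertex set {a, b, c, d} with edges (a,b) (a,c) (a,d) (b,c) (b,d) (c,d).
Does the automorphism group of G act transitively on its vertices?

Yes

All 4 vertices are pairwise adjacent: G = K_4. Every bijection on the vertex set is an automorphism of K_4; hence Aut(K_4) ≅ S_4, order 24. This group acts transitively on the 4 vertices.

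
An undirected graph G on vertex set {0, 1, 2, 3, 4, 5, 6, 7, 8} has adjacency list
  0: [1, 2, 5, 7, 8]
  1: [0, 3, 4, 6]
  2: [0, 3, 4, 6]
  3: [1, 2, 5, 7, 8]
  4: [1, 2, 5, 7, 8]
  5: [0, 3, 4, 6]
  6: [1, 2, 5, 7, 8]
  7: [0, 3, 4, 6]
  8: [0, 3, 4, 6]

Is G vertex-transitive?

No

Automorphisms preserve degree, but G has vertices of degree 4 and vertices of degree 5; no automorphism maps one to the other, so G is not vertex-transitive.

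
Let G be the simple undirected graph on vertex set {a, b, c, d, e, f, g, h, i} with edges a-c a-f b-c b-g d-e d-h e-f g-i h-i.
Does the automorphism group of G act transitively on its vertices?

Yes

Every vertex has degree 2 and the graph is connected, so G is the 9-cycle C_9. C_9 has 9 rotations and 9 reflections, so Aut(C_9) ≅ D_9 of order 18. This group acts transitively on the 9 vertices.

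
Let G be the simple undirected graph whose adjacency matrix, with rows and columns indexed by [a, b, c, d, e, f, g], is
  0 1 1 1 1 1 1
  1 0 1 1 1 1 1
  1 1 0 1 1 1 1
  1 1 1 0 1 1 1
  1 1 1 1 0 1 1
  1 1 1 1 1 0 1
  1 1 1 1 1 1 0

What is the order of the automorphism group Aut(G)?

5040

All 7 vertices are pairwise adjacent: G = K_7. Every bijection on the vertex set is an automorphism of K_7; hence Aut(K_7) ≅ S_7, order 5040.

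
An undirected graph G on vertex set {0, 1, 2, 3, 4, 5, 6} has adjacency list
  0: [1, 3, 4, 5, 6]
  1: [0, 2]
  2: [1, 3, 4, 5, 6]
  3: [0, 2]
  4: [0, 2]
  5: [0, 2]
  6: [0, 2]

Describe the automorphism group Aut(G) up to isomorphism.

S_2 × S_5

The vertices split by degree into {0, 2} (degree 5) and {1, 3, 4, 5, 6} (degree 2); every edge runs between the two parts, so G is the complete bipartite graph K_{2,5}. The parts have unequal sizes, so no automorphism swaps them; each part is permuted independently, giving S_2 × S_5 of order 2!·5! = 240.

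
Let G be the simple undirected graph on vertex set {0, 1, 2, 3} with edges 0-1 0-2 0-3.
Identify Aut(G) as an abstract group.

Vertex 0 has degree 3 and every other vertex has degree 1, so G is the star K_{1,3} with centre 0. The 3 leaves are pairwise interchangeable while the centre is fixed, giving Aut(G) = S_3.

the symmetric group on 3 letters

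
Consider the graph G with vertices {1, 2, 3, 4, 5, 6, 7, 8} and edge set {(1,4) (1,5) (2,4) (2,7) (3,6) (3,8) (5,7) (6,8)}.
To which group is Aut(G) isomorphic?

D_3 × D_5

G has two connected components, {1, 2, 4, 5, 7} and {3, 6, 8}; each is 2-regular, so G = C_5 ⊔ C_3. No automorphism exchanges components of different sizes, hence Aut(G) is the direct product D_3 × D_5, order 60.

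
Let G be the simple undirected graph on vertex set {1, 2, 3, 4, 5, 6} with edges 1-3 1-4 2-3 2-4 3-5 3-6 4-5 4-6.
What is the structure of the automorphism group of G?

S_4 × S_2

The vertices split by degree into {3, 4} (degree 4) and {1, 2, 5, 6} (degree 2); every edge runs between the two parts, so G is the complete bipartite graph K_{2,4}. Automorphisms preserve the bipartition setwise (since the parts differ in size) and act as S_4 × S_2 within it; |Aut| = 48.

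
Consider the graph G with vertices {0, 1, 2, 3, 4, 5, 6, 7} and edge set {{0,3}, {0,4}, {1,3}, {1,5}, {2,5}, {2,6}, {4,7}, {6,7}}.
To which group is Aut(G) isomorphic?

the dihedral group of order 16

G is 2-regular and connected on 8 vertices, i.e. the cycle C_8. The automorphisms of the 8-cycle are exactly the symmetries of a regular 8-gon: the dihedral group D_8, |D_8| = 16.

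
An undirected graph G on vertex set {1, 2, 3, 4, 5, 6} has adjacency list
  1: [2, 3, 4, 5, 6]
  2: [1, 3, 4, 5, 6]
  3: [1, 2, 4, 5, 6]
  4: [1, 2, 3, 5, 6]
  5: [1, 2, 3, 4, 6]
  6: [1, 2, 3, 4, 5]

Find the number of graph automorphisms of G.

Every vertex has degree 5, so G is the complete graph K_6. Every bijection on the vertex set is an automorphism of K_6; hence Aut(K_6) ≅ S_6, order 720.

720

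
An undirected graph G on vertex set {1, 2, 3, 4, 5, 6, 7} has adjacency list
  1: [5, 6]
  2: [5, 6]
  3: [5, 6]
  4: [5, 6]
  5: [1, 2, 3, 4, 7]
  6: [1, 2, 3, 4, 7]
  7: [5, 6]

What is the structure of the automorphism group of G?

The vertices split by degree into {5, 6} (degree 5) and {1, 2, 3, 4, 7} (degree 2); every edge runs between the two parts, so G is the complete bipartite graph K_{2,5}. The parts have unequal sizes, so no automorphism swaps them; each part is permuted independently, giving S_5 × S_2 of order 5!·2! = 240.

S_5 × S_2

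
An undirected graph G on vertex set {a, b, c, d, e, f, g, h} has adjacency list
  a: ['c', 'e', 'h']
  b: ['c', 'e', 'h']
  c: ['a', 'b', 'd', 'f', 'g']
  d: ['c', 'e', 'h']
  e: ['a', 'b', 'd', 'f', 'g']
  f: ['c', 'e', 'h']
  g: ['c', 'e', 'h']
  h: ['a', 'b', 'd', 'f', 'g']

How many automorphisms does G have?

720

The vertices split by degree into {c, e, h} (degree 5) and {a, b, d, f, g} (degree 3); every edge runs between the two parts, so G is the complete bipartite graph K_{3,5}. Automorphisms preserve the bipartition setwise (since the parts differ in size) and act as S_5 × S_3 within it; |Aut| = 720.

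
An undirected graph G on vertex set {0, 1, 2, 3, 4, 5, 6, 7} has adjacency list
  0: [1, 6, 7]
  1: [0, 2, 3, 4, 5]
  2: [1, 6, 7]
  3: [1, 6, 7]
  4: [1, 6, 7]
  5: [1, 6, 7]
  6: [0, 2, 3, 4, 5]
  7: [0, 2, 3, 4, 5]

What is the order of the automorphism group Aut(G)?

720

The vertices split by degree into {1, 6, 7} (degree 5) and {0, 2, 3, 4, 5} (degree 3); every edge runs between the two parts, so G is the complete bipartite graph K_{3,5}. Automorphisms preserve the bipartition setwise (since the parts differ in size) and act as S_3 × S_5 within it; |Aut| = 720.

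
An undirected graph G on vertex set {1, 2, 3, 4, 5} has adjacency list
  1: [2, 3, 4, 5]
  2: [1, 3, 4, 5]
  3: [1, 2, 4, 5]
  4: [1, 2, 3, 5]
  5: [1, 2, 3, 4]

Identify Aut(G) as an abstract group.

All 5 vertices are pairwise adjacent: G = K_5. Every bijection on the vertex set is an automorphism of K_5; hence Aut(K_5) ≅ S_5, order 120.

S_5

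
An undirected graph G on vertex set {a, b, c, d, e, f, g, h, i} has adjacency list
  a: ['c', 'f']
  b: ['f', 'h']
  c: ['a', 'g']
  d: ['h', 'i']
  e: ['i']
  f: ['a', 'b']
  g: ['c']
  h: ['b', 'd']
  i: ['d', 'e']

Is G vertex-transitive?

No

Automorphisms preserve degree, but G has vertices of degree 1 and vertices of degree 2; no automorphism maps one to the other, so G is not vertex-transitive.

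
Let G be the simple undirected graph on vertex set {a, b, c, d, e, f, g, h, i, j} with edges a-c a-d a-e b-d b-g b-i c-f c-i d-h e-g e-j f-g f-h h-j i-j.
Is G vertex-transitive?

Yes

G is 3-regular on 10 vertices with no triangles and no 4-cycles (girth 5): this is the Petersen graph. It is a classical fact that the Petersen graph has automorphism group S_5 (order 120), arising from its description as the Kneser graph K(5,2). Under this action every vertex can be carried to every other, so G is vertex-transitive.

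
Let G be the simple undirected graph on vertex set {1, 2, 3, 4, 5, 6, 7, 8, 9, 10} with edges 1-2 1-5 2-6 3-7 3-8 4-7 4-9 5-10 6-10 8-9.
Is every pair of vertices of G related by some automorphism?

G has two connected components, {3, 4, 7, 8, 9} and {1, 2, 5, 6, 10}; each is 2-regular, so G = C_5 ⊔ C_5. With two isomorphic components, Aut(G) = Aut(C_5) ≀ S_2 = (D_5 × D_5) ⋊ Z_2: permute each cycle by D_5, then optionally swap the two cycles. Order 2·(2·5)² = 200. Under this action every vertex can be carried to every other, so G is vertex-transitive.

Yes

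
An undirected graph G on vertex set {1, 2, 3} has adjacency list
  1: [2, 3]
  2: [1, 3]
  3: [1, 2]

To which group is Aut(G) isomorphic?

All 3 vertices are pairwise adjacent: G = K_3. Any permutation of the 3 vertices preserves K_3, so Aut(K_3) = S_3 of order 3! = 6.

S_3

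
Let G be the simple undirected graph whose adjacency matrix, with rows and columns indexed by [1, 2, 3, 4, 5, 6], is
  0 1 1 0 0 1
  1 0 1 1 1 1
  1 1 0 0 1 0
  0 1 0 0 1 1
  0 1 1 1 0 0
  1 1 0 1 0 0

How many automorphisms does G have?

10

Vertex 2 is the unique vertex of degree 5; the remaining 5 vertices each have degree 3 and induce a cycle, so G is the wheel on 6 vertices with hub 2. Every automorphism fixes the hub and acts on the rim 5-cycle, so Aut(G) ≅ Aut(C_5) = D_5 of order 10.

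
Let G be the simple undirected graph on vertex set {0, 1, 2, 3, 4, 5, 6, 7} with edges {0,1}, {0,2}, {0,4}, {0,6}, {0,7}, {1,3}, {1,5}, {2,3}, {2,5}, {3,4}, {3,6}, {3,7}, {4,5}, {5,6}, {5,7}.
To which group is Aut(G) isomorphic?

S_3 × S_5

The vertices split by degree into {0, 3, 5} (degree 5) and {1, 2, 4, 6, 7} (degree 3); every edge runs between the two parts, so G is the complete bipartite graph K_{3,5}. The parts have unequal sizes, so no automorphism swaps them; each part is permuted independently, giving S_3 × S_5 of order 3!·5! = 720.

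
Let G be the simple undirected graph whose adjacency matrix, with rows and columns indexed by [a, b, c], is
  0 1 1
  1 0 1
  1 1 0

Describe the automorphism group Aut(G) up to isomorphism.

the symmetric group on 3 letters

Every vertex has degree 2, so G is the complete graph K_3. Any permutation of the 3 vertices preserves K_3, so Aut(K_3) = S_3 of order 3! = 6.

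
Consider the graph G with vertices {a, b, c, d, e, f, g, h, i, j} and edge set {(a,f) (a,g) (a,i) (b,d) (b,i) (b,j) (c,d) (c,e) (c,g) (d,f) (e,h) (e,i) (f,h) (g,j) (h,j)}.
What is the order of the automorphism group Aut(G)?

G is 3-regular on 10 vertices with no triangles and no 4-cycles (girth 5): this is the Petersen graph. It is a classical fact that the Petersen graph has automorphism group S_5 (order 120), arising from its description as the Kneser graph K(5,2).

120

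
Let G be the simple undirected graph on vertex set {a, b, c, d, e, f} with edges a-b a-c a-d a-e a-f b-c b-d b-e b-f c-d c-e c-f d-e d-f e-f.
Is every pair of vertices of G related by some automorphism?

All 6 vertices are pairwise adjacent: G = K_6. Any permutation of the 6 vertices preserves K_6, so Aut(K_6) = S_6 of order 6! = 720. This group acts transitively on the 6 vertices.

Yes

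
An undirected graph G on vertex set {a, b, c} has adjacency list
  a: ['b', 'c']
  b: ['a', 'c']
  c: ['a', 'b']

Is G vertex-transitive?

Every vertex has degree 2, so G is the complete graph K_3. Every bijection on the vertex set is an automorphism of K_3; hence Aut(K_3) ≅ S_3, order 6. This group acts transitively on the 3 vertices.

Yes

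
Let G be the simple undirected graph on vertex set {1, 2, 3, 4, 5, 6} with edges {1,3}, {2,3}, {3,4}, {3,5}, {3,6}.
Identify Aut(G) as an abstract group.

S_5

Vertex 3 has degree 5 and every other vertex has degree 1, so G is the star K_{1,5} with centre 3. The 5 leaves are pairwise interchangeable while the centre is fixed, giving Aut(G) = S_5.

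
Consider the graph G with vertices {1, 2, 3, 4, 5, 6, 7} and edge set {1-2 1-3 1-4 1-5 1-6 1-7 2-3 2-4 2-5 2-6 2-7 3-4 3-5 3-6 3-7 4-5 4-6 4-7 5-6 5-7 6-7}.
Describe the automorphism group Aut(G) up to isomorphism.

S_7

Every vertex has degree 6, so G is the complete graph K_7. Every bijection on the vertex set is an automorphism of K_7; hence Aut(K_7) ≅ S_7, order 5040.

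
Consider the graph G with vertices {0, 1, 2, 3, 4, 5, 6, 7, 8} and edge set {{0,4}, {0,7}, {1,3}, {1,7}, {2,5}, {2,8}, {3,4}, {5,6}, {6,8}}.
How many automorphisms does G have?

80

G has two connected components, {0, 1, 3, 4, 7} and {2, 5, 6, 8}; each is 2-regular, so G = C_5 ⊔ C_4. No automorphism exchanges components of different sizes, hence Aut(G) is the direct product D_5 × D_4, order 80.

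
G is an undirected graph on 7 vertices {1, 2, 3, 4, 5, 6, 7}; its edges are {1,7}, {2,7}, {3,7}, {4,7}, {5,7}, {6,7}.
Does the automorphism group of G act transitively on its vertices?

No

Vertex 7 is the only vertex of degree 6, so every automorphism fixes it; G is not vertex-transitive.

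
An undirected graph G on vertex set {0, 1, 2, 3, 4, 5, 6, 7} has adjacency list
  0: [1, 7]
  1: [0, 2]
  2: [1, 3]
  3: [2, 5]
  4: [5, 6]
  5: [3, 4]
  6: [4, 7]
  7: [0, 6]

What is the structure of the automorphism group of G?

G is 2-regular and connected on 8 vertices, i.e. the cycle C_8. The automorphisms of the 8-cycle are exactly the symmetries of a regular 8-gon: the dihedral group D_8, |D_8| = 16.

the dihedral group of order 16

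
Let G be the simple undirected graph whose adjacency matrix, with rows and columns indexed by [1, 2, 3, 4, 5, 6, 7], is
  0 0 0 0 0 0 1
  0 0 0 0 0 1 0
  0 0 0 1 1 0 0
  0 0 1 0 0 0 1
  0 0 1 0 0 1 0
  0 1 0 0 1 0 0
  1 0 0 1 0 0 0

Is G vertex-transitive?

Automorphisms preserve degree, but G has vertices of degree 1 and vertices of degree 2; no automorphism maps one to the other, so G is not vertex-transitive.

No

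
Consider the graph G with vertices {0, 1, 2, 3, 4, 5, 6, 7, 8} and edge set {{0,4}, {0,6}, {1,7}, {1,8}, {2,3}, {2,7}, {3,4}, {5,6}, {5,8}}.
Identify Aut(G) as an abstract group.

G is 2-regular and connected on 9 vertices, i.e. the cycle C_9. The automorphisms of the 9-cycle are exactly the symmetries of a regular 9-gon: the dihedral group D_9, |D_9| = 18.

the dihedral group of order 18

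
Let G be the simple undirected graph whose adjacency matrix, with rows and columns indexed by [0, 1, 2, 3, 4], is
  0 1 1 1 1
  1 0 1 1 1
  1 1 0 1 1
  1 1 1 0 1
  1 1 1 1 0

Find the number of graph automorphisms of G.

120

Every vertex has degree 4, so G is the complete graph K_5. Any permutation of the 5 vertices preserves K_5, so Aut(K_5) = S_5 of order 5! = 120.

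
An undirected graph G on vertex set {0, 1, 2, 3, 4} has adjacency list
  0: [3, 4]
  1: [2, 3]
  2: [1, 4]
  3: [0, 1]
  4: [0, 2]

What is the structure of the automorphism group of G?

G is 2-regular and connected on 5 vertices, i.e. the cycle C_5. The automorphisms of the 5-cycle are exactly the symmetries of a regular 5-gon: the dihedral group D_5, |D_5| = 10.

D_5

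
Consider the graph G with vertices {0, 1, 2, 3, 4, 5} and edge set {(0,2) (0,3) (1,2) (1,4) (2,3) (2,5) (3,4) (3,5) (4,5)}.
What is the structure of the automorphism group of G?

1

Degrees alone do not determine every vertex (e.g. 0 and 1 both have degree 2), but their neighbour-degree multisets differ: N(0) has degrees [4, 4] while N(1) has degrees [3, 4]. Repeating this refinement separates all vertices, so the only automorphism is the identity.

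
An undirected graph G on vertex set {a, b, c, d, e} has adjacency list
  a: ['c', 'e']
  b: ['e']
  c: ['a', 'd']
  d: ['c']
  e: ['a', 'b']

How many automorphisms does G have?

The degree sequence is [2, 1, 2, 1, 2]; the two degree-1 vertices b and d are the ends of a path, so G = P_5. A path has exactly one nontrivial symmetry — reversal — giving Aut(G) of order 2.

2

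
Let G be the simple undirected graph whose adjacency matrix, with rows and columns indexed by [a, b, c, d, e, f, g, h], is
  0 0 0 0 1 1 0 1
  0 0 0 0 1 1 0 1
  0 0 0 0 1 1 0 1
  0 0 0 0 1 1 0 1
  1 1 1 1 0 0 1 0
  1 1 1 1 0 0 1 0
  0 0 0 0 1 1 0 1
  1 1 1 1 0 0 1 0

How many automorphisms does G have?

The vertices split by degree into {e, f, h} (degree 5) and {a, b, c, d, g} (degree 3); every edge runs between the two parts, so G is the complete bipartite graph K_{3,5}. Automorphisms preserve the bipartition setwise (since the parts differ in size) and act as S_3 × S_5 within it; |Aut| = 720.

720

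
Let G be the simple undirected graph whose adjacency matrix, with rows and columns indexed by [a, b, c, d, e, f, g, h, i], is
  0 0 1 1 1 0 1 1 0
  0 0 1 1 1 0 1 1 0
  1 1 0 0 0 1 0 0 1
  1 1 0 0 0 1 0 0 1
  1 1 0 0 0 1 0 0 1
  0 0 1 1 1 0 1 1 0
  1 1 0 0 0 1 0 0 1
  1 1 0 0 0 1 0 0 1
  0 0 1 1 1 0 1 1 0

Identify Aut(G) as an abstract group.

The vertices split by degree into {a, b, f, i} (degree 5) and {c, d, e, g, h} (degree 4); every edge runs between the two parts, so G is the complete bipartite graph K_{4,5}. The parts have unequal sizes, so no automorphism swaps them; each part is permuted independently, giving S_5 × S_4 of order 5!·4! = 2880.

S_5 × S_4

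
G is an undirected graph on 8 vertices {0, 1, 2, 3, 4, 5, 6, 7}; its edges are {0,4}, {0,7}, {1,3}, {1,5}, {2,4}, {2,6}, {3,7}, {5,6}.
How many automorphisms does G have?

16

Every vertex has degree 2 and the graph is connected, so G is the 8-cycle C_8. The automorphisms of the 8-cycle are exactly the symmetries of a regular 8-gon: the dihedral group D_8, |D_8| = 16.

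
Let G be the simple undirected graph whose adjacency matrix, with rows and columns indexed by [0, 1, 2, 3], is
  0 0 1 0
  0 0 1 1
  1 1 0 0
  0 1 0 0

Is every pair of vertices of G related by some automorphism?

No

Automorphisms preserve degree, but G has vertices of degree 1 and vertices of degree 2; no automorphism maps one to the other, so G is not vertex-transitive.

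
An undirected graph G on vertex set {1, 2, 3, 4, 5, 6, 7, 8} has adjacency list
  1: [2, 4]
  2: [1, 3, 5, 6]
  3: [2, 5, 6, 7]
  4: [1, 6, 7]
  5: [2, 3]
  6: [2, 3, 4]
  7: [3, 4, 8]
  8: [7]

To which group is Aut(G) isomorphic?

Degrees alone do not determine every vertex (e.g. 1 and 5 both have degree 2), but their neighbour-degree multisets differ: N(1) has degrees [3, 4] while N(5) has degrees [4, 4]. Repeating this refinement separates all vertices, so the only automorphism is the identity.

the trivial group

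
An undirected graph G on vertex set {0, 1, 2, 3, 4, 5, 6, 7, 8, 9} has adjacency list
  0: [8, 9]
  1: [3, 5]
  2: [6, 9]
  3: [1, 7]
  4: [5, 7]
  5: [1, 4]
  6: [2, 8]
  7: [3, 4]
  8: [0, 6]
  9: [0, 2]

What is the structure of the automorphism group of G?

G has two connected components, {1, 3, 4, 5, 7} and {0, 2, 6, 8, 9}; each is 2-regular, so G = C_5 ⊔ C_5. Aut of a disjoint union of two copies of C_5 is the wreath product D_5 ≀ Z_2, of order 2·10² = 200.

(D_5 × D_5) ⋊ Z_2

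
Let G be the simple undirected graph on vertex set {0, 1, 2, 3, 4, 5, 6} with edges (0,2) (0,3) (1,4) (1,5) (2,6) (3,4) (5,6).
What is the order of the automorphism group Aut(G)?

Every vertex has degree 2 and the graph is connected, so G is the 7-cycle C_7. C_7 has 7 rotations and 7 reflections, so Aut(C_7) ≅ D_7 of order 14.

14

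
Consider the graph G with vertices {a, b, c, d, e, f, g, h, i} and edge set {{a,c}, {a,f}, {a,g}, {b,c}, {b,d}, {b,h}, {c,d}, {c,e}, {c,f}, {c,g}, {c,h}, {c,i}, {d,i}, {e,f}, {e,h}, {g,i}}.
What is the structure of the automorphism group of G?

Vertex c is the unique vertex of degree 8; the remaining 8 vertices each have degree 3 and induce a cycle, so G is the wheel on 9 vertices with hub c. Every automorphism fixes the hub and acts on the rim 8-cycle, so Aut(G) ≅ Aut(C_8) = D_8 of order 16.

D_8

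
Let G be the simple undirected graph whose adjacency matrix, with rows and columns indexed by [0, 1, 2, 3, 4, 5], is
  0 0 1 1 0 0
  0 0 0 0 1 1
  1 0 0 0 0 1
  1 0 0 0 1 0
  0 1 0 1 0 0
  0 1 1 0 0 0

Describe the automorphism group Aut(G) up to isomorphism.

Every vertex has degree 2 and the graph is connected, so G is the 6-cycle C_6. The automorphisms of the 6-cycle are exactly the symmetries of a regular 6-gon: the dihedral group D_6, |D_6| = 12.

the dihedral group of order 12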